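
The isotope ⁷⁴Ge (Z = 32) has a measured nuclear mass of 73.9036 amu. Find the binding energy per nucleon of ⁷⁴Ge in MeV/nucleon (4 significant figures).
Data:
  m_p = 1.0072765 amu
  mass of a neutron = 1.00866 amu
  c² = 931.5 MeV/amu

Mass of separated nucleons = 32(1.0072765) + 42(1.00866) = 32.2328480 + 42.36372 = 74.5965680 amu
Mass defect Δm = 74.5965680 − 73.9036 = 0.6929680 amu
Binding energy = Δm·c² = 0.6929680 × 931.5 MeV/amu = 645.500 MeV
Per nucleon: 645.500 / 74 = 8.723 MeV

8.723 MeV/nucleon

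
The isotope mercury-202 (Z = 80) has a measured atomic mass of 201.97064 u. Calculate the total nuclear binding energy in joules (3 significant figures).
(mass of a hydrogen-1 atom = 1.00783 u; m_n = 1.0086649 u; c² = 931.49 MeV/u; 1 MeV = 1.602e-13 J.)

2.56e-10 J

With 80 protons and 122 neutrons (A = 202):
Total constituent mass: 80 × 1.00783 + 122 × 1.0086649 = 203.6835178 u
Δm = 203.6835178 − 201.97064 = 1.7128778 u
Converting to energy: 1.7128778 u × 931.49 MeV/u = 1595.53 MeV
In joules: 1595.53 MeV × 1.602e-13 J/MeV = 2.5560e-10 J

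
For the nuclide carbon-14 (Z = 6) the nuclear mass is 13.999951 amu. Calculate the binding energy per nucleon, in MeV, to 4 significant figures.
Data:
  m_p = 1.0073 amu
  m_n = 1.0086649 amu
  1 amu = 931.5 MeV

Mass of separated nucleons = 6(1.0073) + 8(1.0086649) = 6.0438 + 8.0693192 = 14.1131192 amu
The mass defect is 14.1131192 − 13.999951 = 0.1131682 amu.
E_B = 0.1131682 × 931.5 = 105.416 MeV
Dividing by A = 14 gives 7.530 MeV per nucleon.

7.530 MeV/nucleon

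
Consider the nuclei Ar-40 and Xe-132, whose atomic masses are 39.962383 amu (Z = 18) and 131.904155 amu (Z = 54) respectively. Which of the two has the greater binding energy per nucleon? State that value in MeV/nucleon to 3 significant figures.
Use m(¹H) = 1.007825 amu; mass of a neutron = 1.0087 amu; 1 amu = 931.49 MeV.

Ar-40; 8.61 MeV/nucleon

Ar-40: Σm = 18(1.007825) + 22(1.0087) = 40.332250 amu; Δm = 0.369867 amu; E_B = 344.53 MeV; E_B/A = 8.613 MeV
Xe-132: Σm = 54(1.007825) + 78(1.0087) = 133.101150 amu; Δm = 1.196995 amu; E_B = 1115.0 MeV; E_B/A = 8.447 MeV
Ar-40 has the higher binding energy per nucleon, so it is the more tightly bound nucleus.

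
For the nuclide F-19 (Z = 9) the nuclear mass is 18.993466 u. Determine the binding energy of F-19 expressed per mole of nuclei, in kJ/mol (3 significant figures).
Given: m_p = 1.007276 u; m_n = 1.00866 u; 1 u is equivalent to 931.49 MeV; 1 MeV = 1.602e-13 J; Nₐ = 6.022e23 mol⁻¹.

Total constituent mass: 9 × 1.007276 + 10 × 1.00866 = 19.152084 u
Δm = 19.152084 − 18.993466 = 0.158618 u
Binding energy = Δm·c² = 0.158618 × 931.49 MeV/u = 147.751 MeV
Per nucleus in joules: 147.751 MeV × 1.602e-13 J/MeV = 2.3670e-11 J
Per mole: 2.3670e-11 J × 6.022e23 mol⁻¹ = 1.4254e+13 J/mol

1.43e+10 kJ/mol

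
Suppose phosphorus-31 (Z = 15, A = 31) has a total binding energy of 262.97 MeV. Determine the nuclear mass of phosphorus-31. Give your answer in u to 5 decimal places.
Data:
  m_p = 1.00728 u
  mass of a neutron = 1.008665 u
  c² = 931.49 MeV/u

30.96553 u

Mass defect = 262.97 MeV / (931.49 MeV/u) = 0.2823111 u
Constituent mass = 15(1.00728) + 16(1.008665) = 31.247840 u
Nuclear mass = 31.247840 − 0.2823111 = 30.9655289 u ≈ 30.96553 u (to 5 decimal places)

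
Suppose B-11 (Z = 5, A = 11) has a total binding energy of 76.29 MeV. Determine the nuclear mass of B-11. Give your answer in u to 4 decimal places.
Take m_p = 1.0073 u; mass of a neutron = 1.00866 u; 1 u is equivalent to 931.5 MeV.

11.0066 u

Mass defect = 76.29 MeV / (931.5 MeV/u) = 0.081900 u
Constituent mass = 5(1.0073) + 6(1.00866) = 11.08846 u
Nuclear mass = 11.08846 − 0.081900 = 11.006560 u ≈ 11.0066 u (to 4 decimal places)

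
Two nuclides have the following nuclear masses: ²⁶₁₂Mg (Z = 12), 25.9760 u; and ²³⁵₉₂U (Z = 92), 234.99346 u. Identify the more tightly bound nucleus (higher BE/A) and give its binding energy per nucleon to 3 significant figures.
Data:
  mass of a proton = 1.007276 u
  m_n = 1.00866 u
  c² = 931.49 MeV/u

²⁶₁₂Mg: Σm = 12(1.007276) + 14(1.00866) = 26.208552 u; Δm = 0.232552 u; E_B = 216.62 MeV; E_B/A = 8.332 MeV
²³⁵₉₂U: Σm = 92(1.007276) + 143(1.00866) = 236.907772 u; Δm = 1.914312 u; E_B = 1783.2 MeV; E_B/A = 7.588 MeV
²⁶₁₂Mg has the higher binding energy per nucleon, so it is the more tightly bound nucleus.

²⁶₁₂Mg; 8.33 MeV/nucleon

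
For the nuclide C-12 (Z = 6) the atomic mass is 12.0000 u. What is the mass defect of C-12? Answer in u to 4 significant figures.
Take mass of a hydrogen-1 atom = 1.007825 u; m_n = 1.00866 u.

Z = 6, so N = A − Z = 12 − 6 = 6.
Total constituent mass: 6 × 1.007825 + 6 × 1.00866 = 12.098910 u
Mass defect Δm = 12.098910 − 12.0000 = 0.098910 u

0.09891 u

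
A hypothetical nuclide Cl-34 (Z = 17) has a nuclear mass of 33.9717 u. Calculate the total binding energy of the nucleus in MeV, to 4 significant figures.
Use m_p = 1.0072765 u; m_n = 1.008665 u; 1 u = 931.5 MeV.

Z = 17, so N = A − Z = 34 − 17 = 17.
Σm = 17·m_p + 17·m_n = 17.1237005 + 17.147305 = 34.2710055 u
Mass defect Δm = 34.2710055 − 33.9717 = 0.2993055 u
E_B = 0.2993055 × 931.5 = 278.803 MeV

278.8 MeV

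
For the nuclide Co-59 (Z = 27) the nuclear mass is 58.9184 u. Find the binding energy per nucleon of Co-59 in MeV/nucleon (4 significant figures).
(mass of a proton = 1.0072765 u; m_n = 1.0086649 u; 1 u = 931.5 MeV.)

Z = 27, so N = A − Z = 59 − 27 = 32.
Total constituent mass: 27 × 1.0072765 + 32 × 1.0086649 = 59.4737423 u
Δm = 59.4737423 − 58.9184 = 0.5553423 u
Binding energy = Δm·c² = 0.5553423 × 931.5 MeV/u = 517.301 MeV
BE/A = 517.301 MeV / 59 = 8.768 MeV/nucleon

8.768 MeV/nucleon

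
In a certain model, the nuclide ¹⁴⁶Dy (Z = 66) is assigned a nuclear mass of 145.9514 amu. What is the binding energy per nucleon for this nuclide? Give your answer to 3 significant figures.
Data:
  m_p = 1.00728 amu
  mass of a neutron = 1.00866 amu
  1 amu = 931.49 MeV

7.80 MeV/nucleon

Σm = 66·m_p + 80·m_n = 66.48048 + 80.69280 = 147.17328 amu
Δm = 147.17328 − 145.9514 = 1.22188 amu
E_B = 1.22188 × 931.49 = 1138.17 MeV
Per nucleon: 1138.17 / 146 = 7.796 MeV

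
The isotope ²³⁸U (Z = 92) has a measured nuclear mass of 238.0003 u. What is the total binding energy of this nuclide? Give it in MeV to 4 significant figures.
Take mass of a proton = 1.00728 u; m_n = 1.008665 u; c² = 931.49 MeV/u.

1802 MeV

The nucleus contains 92 protons and 238 − 92 = 146 neutrons.
Mass of separated nucleons = 92(1.00728) + 146(1.008665) = 92.66976 + 147.265090 = 239.934850 u
Δm = 239.934850 − 238.0003 = 1.934550 u
Binding energy = Δm·c² = 1.934550 × 931.49 MeV/u = 1802.01 MeV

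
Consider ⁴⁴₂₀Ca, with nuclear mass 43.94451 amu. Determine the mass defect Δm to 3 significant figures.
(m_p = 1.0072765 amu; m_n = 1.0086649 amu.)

Total constituent mass: 20 × 1.0072765 + 24 × 1.0086649 = 44.3534876 amu
Mass defect Δm = 44.3534876 − 43.94451 = 0.4089776 amu

0.409 amu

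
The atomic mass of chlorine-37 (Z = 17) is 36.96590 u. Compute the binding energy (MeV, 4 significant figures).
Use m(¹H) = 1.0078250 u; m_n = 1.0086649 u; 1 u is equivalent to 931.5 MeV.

Mass of separated nucleons = 17(1.0078250) + 20(1.0086649) = 17.1330250 + 20.1732980 = 37.3063230 u
Mass defect Δm = 37.3063230 − 36.96590 = 0.3404230 u
Binding energy = Δm·c² = 0.3404230 × 931.5 MeV/u = 317.104 MeV

317.1 MeV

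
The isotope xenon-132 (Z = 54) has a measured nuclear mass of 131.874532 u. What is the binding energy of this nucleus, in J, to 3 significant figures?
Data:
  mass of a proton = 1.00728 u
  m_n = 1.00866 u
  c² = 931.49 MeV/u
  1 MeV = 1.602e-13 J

Total constituent mass: 54 × 1.00728 + 78 × 1.00866 = 133.06860 u
Mass defect Δm = 133.06860 − 131.874532 = 1.194068 u
Converting to energy: 1.194068 u × 931.49 MeV/u = 1112.26 MeV
In joules: 1112.26 MeV × 1.602e-13 J/MeV = 1.7818e-10 J

1.78e-10 J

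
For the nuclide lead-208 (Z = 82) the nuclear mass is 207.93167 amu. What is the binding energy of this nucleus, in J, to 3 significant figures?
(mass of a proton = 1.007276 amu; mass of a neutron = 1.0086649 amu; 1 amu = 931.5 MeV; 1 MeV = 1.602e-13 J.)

Z = 82, so N = A − Z = 208 − 82 = 126.
Total constituent mass: 82 × 1.007276 + 126 × 1.0086649 = 209.6884094 amu
Mass defect Δm = 209.6884094 − 207.93167 = 1.7567394 amu
Converting to energy: 1.7567394 amu × 931.5 MeV/amu = 1636.40 MeV
In joules: 1636.40 MeV × 1.602e-13 J/MeV = 2.6215e-10 J

2.62e-10 J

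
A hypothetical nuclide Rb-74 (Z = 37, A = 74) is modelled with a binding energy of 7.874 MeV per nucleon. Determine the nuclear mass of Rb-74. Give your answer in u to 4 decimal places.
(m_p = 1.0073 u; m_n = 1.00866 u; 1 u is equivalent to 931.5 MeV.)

73.9650 u

Total binding energy = 74 × 7.874 = 582.676 MeV
Mass defect = 582.676 MeV / (931.5 MeV/u) = 0.625524 u
Constituent mass = 37(1.0073) + 37(1.00866) = 74.59052 u
Nuclear mass = 74.59052 − 0.625524 = 73.964996 u ≈ 73.9650 u (to 4 decimal places)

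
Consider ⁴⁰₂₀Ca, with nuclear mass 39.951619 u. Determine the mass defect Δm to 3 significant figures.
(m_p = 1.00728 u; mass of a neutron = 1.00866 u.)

0.367 u

Σm = 20·m_p + 20·m_n = 20.14560 + 20.17320 = 40.31880 u
Mass defect Δm = 40.31880 − 39.951619 = 0.367181 u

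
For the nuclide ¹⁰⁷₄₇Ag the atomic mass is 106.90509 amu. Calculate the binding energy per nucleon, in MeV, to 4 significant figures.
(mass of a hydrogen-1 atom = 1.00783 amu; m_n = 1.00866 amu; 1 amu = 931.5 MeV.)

8.553 MeV/nucleon

Σm = 47·m(¹H) + 60·m_n = 47.36801 + 60.51960 = 107.88761 amu
The mass defect is 107.88761 − 106.90509 = 0.98252 amu.
Converting to energy: 0.98252 amu × 931.5 MeV/amu = 915.217 MeV
Dividing by A = 107 gives 8.553 MeV per nucleon.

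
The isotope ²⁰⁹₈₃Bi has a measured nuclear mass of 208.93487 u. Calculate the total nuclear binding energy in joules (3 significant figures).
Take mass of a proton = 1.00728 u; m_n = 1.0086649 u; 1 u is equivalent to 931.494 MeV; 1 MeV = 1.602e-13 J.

Mass of separated nucleons = 83(1.00728) + 126(1.0086649) = 83.60424 + 127.0917774 = 210.6960174 u
Δm = 210.6960174 − 208.93487 = 1.7611474 u
Converting to energy: 1.7611474 u × 931.494 MeV/u = 1640.50 MeV
In joules: 1640.50 MeV × 1.602e-13 J/MeV = 2.6281e-10 J

2.63e-10 J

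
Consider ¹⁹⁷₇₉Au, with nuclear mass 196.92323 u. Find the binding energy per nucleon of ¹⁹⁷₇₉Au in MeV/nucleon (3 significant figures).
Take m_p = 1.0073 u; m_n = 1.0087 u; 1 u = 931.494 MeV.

Σm = 79·m_p + 118·m_n = 79.5767 + 119.0266 = 198.6033 u
Mass defect Δm = 198.6033 − 196.92323 = 1.68007 u
E_B = 1.68007 × 931.494 = 1564.98 MeV
BE/A = 1564.98 MeV / 197 = 7.944 MeV/nucleon

7.94 MeV/nucleon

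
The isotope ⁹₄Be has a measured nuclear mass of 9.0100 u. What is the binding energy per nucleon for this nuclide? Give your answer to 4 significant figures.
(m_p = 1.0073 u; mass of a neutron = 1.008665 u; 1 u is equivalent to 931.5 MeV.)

6.471 MeV/nucleon

Mass of separated nucleons = 4(1.0073) + 5(1.008665) = 4.0292 + 5.043325 = 9.072525 u
Δm = 9.072525 − 9.0100 = 0.062525 u
E_B = 0.062525 × 931.5 = 58.2420 MeV
BE/A = 58.2420 MeV / 9 = 6.471 MeV/nucleon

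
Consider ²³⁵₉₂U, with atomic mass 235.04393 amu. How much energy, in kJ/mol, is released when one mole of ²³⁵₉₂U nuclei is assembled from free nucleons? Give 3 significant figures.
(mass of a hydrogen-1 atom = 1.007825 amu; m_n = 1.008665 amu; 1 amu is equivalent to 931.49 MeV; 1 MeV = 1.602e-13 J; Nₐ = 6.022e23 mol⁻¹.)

Σm = 92·m(¹H) + 143·m_n = 92.719900 + 144.239095 = 236.958995 amu
Δm = 236.958995 − 235.04393 = 1.915065 amu
Converting to energy: 1.915065 amu × 931.49 MeV/amu = 1783.86 MeV
Per nucleus in joules: 1783.86 MeV × 1.602e-13 J/MeV = 2.8577e-10 J
Per mole: 2.8577e-10 J × 6.022e23 mol⁻¹ = 1.7209e+14 J/mol

1.72e+11 kJ/mol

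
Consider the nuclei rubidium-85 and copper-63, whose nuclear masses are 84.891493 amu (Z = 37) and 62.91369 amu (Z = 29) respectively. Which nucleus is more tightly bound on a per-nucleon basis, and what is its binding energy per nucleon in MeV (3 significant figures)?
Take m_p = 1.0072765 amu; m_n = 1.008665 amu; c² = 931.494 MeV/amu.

rubidium-85: Σm = 37(1.0072765) + 48(1.008665) = 85.6851505 amu; Δm = 0.7936575 amu; E_B = 739.287 MeV; E_B/A = 8.697 MeV
copper-63: Σm = 29(1.0072765) + 34(1.008665) = 63.5056285 amu; Δm = 0.5919385 amu; E_B = 551.39 MeV; E_B/A = 8.752 MeV
copper-63 has the higher binding energy per nucleon, so it is the more tightly bound nucleus.

copper-63; 8.75 MeV/nucleon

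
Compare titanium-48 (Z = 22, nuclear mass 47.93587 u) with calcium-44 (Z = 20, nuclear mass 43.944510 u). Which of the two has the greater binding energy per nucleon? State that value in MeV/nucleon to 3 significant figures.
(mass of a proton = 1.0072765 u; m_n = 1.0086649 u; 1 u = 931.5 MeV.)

titanium-48; 8.72 MeV/nucleon

titanium-48: Σm = 22(1.0072765) + 26(1.0086649) = 48.3853704 u; Δm = 0.4495004 u; E_B = 418.71 MeV; E_B/A = 8.723 MeV
calcium-44: Σm = 20(1.0072765) + 24(1.0086649) = 44.3534876 u; Δm = 0.4089776 u; E_B = 380.96 MeV; E_B/A = 8.658 MeV
titanium-48 has the higher binding energy per nucleon, so it is the more tightly bound nucleus.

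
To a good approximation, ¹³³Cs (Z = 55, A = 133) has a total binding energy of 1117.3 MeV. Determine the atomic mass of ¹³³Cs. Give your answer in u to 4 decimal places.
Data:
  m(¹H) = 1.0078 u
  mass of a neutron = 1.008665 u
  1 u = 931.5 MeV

Mass defect = 1117.3 MeV / (931.5 MeV/u) = 1.199463 u
Constituent mass = 55(1.0078) + 78(1.008665) = 134.104870 u
Atomic mass = 134.104870 − 1.199463 = 132.905407 u ≈ 132.9054 u (to 4 decimal places)

132.9054 u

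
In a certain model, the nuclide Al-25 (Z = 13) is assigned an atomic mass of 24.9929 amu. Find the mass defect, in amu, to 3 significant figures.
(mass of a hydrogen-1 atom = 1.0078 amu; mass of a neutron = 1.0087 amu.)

With 13 protons and 12 neutrons (A = 25):
Total constituent mass: 13 × 1.0078 + 12 × 1.0087 = 25.2058 amu
The mass defect is 25.2058 − 24.9929 = 0.2129 amu.

0.213 amu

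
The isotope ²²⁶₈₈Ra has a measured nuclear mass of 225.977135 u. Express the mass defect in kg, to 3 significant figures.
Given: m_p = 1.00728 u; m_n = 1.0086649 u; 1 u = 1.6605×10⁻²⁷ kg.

With 88 protons and 138 neutrons (A = 226):
Mass of separated nucleons = 88(1.00728) + 138(1.0086649) = 88.64064 + 139.1957562 = 227.8363962 u
Δm = 227.8363962 − 225.977135 = 1.8592612 u
In SI units: 1.8592612 u × 1.6605×10⁻²⁷ kg/u = 3.0873e-27 kg

3.09e-27 kg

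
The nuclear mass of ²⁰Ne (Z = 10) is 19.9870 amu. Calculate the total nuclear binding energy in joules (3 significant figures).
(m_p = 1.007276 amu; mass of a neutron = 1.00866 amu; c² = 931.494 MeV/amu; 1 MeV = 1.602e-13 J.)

2.57e-11 J

The nucleus contains 10 protons and 20 − 10 = 10 neutrons.
Σm = 10·m_p + 10·m_n = 10.072760 + 10.08660 = 20.159360 amu
Δm = 20.159360 − 19.9870 = 0.172360 amu
Binding energy = Δm·c² = 0.172360 × 931.494 MeV/amu = 160.552 MeV
In joules: 160.552 MeV × 1.602e-13 J/MeV = 2.5720e-11 J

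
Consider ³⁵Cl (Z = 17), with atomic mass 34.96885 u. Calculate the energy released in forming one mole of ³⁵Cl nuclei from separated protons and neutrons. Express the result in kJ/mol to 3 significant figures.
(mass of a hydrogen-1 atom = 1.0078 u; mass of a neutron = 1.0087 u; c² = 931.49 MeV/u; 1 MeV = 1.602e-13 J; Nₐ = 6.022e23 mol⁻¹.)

Z = 17, so N = A − Z = 35 − 17 = 18.
Total constituent mass: 17 × 1.0078 + 18 × 1.0087 = 35.2892 u
The mass defect is 35.2892 − 34.96885 = 0.32035 u.
E_B = 0.32035 × 931.49 = 298.403 MeV
Per nucleus in joules: 298.403 MeV × 1.602e-13 J/MeV = 4.7804e-11 J
Per mole: 4.7804e-11 J × 6.022e23 mol⁻¹ = 2.8788e+13 J/mol

2.88e+10 kJ/mol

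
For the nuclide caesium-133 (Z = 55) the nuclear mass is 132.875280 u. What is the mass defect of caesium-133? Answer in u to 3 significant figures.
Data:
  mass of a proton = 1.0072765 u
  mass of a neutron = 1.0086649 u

Σm = 55·m_p + 78·m_n = 55.4002075 + 78.6758622 = 134.0760697 u
Mass defect Δm = 134.0760697 − 132.875280 = 1.2007897 u

1.20 u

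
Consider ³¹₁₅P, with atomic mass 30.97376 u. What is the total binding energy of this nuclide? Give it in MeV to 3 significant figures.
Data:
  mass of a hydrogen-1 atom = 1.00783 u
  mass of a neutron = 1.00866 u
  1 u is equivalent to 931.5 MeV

Z = 15, so N = A − Z = 31 − 15 = 16.
Total constituent mass: 15 × 1.00783 + 16 × 1.00866 = 31.25601 u
Δm = 31.25601 − 30.97376 = 0.28225 u
Converting to energy: 0.28225 u × 931.5 MeV/u = 262.916 MeV

263 MeV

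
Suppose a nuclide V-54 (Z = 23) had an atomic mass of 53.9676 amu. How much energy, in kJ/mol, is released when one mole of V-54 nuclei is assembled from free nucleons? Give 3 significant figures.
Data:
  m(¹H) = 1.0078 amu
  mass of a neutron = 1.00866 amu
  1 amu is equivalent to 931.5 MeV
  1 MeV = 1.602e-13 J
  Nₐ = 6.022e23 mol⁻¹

Total constituent mass: 23 × 1.0078 + 31 × 1.00866 = 54.44786 amu
Mass defect Δm = 54.44786 − 53.9676 = 0.48026 amu
Converting to energy: 0.48026 amu × 931.5 MeV/amu = 447.362 MeV
Per nucleus in joules: 447.362 MeV × 1.602e-13 J/MeV = 7.1667e-11 J
Per mole: 7.1667e-11 J × 6.022e23 mol⁻¹ = 4.3158e+13 J/mol

4.32e+10 kJ/mol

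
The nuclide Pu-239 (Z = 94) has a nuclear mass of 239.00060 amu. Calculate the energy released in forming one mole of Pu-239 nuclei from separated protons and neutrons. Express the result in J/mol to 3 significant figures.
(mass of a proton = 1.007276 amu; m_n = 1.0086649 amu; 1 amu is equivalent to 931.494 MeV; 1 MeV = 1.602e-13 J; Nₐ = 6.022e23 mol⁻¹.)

1.74e+14 J/mol

Z = 94, so N = A − Z = 239 − 94 = 145.
Mass of separated nucleons = 94(1.007276) + 145(1.0086649) = 94.683944 + 146.2564105 = 240.9403545 amu
Δm = 240.9403545 − 239.00060 = 1.9397545 amu
E_B = 1.9397545 × 931.494 = 1806.87 MeV
Per nucleus in joules: 1806.87 MeV × 1.602e-13 J/MeV = 2.8946e-10 J
Per mole: 2.8946e-10 J × 6.022e23 mol⁻¹ = 1.7431e+14 J/mol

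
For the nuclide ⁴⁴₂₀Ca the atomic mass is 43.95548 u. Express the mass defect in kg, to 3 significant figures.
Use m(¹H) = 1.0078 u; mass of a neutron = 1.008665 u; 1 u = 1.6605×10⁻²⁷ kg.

6.78e-28 kg

With 20 protons and 24 neutrons (A = 44):
Mass of separated nucleons = 20(1.0078) + 24(1.008665) = 20.1560 + 24.207960 = 44.363960 u
Mass defect Δm = 44.363960 − 43.95548 = 0.408480 u
In SI units: 0.408480 u × 1.6605×10⁻²⁷ kg/u = 6.7828e-28 kg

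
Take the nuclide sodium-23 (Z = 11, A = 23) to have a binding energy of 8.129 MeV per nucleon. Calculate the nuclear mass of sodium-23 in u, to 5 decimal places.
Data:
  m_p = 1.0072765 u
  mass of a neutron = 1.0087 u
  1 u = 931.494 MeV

22.98372 u

Total binding energy = 23 × 8.129 = 186.967 MeV
Mass defect = 186.967 MeV / (931.494 MeV/u) = 0.2007173 u
Constituent mass = 11(1.0072765) + 12(1.0087) = 23.1844415 u
Nuclear mass = 23.1844415 − 0.2007173 = 22.9837242 u ≈ 22.98372 u (to 5 decimal places)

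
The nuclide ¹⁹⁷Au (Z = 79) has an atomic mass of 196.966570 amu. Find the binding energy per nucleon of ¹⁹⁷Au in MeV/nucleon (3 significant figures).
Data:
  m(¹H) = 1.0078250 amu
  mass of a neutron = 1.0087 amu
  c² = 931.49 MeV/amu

7.94 MeV/nucleon

The nucleus contains 79 protons and 197 − 79 = 118 neutrons.
Mass of separated nucleons = 79(1.0078250) + 118(1.0087) = 79.6181750 + 119.0266 = 198.6447750 amu
The mass defect is 198.6447750 − 196.966570 = 1.6782050 amu.
Converting to energy: 1.6782050 amu × 931.49 MeV/amu = 1563.23 MeV
Per nucleon: 1563.23 / 197 = 7.935 MeV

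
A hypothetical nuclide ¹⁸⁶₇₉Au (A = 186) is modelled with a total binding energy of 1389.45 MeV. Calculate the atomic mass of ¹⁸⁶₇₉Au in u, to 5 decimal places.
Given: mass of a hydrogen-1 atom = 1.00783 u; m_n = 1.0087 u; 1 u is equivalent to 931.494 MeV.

186.05783 u

Mass defect = 1389.45 MeV / (931.494 MeV/u) = 1.4916360 u
Constituent mass = 79(1.00783) + 107(1.0087) = 187.54947 u
Atomic mass = 187.54947 − 1.4916360 = 186.0578340 u ≈ 186.05783 u (to 5 decimal places)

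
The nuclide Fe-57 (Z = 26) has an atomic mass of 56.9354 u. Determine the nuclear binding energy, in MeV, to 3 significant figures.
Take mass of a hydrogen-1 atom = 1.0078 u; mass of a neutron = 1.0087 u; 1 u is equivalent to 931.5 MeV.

The nucleus contains 26 protons and 57 − 26 = 31 neutrons.
Σm = 26·m(¹H) + 31·m_n = 26.2028 + 31.2697 = 57.4725 u
The mass defect is 57.4725 − 56.9354 = 0.5371 u.
Converting to energy: 0.5371 u × 931.5 MeV/u = 500.309 MeV

500 MeV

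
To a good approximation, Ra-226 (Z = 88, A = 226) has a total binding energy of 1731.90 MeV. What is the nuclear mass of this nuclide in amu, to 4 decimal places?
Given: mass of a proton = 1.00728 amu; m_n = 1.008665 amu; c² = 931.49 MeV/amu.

Mass defect = 1731.90 MeV / (931.49 MeV/amu) = 1.859279 amu
Constituent mass = 88(1.00728) + 138(1.008665) = 227.836410 amu
Nuclear mass = 227.836410 − 1.859279 = 225.977131 amu ≈ 225.9771 amu (to 4 decimal places)

225.9771 amu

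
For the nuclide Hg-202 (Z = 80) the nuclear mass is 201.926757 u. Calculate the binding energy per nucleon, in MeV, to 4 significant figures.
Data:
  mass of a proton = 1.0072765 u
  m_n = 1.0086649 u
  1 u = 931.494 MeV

7.897 MeV/nucleon

Mass of separated nucleons = 80(1.0072765) + 122(1.0086649) = 80.5821200 + 123.0571178 = 203.6392378 u
The mass defect is 203.6392378 − 201.926757 = 1.7124808 u.
Converting to energy: 1.7124808 u × 931.494 MeV/u = 1595.17 MeV
Per nucleon: 1595.17 / 202 = 7.897 MeV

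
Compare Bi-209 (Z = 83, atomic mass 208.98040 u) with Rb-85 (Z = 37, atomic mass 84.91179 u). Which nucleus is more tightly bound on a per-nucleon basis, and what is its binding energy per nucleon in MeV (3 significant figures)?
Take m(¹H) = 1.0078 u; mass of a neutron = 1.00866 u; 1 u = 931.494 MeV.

Rb-85; 8.68 MeV/nucleon

Bi-209: Σm = 83(1.0078) + 126(1.00866) = 210.73856 u; Δm = 1.75816 u; E_B = 1637.7 MeV; E_B/A = 7.836 MeV
Rb-85: Σm = 37(1.0078) + 48(1.00866) = 85.70428 u; Δm = 0.79249 u; E_B = 738.20 MeV; E_B/A = 8.6847 MeV
Rb-85 has the higher binding energy per nucleon, so it is the more tightly bound nucleus.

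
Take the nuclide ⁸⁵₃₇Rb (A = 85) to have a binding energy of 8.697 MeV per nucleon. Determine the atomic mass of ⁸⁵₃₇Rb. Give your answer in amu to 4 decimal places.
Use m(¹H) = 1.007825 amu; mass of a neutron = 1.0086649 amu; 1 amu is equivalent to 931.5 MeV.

Total binding energy = 85 × 8.697 = 739.245 MeV
Mass defect = 739.245 MeV / (931.5 MeV/amu) = 0.793607 amu
Constituent mass = 37(1.007825) + 48(1.0086649) = 85.7054402 amu
Atomic mass = 85.7054402 − 0.793607 = 84.9118332 amu ≈ 84.9118 amu (to 4 decimal places)

84.9118 amu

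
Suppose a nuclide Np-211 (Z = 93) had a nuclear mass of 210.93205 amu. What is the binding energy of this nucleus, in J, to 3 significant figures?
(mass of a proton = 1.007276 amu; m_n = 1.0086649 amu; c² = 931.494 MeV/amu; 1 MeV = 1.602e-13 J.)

Σm = 93·m_p + 118·m_n = 93.676668 + 119.0224582 = 212.6991262 amu
The mass defect is 212.6991262 − 210.93205 = 1.7670762 amu.
Converting to energy: 1.7670762 amu × 931.494 MeV/amu = 1646.02 MeV
In joules: 1646.02 MeV × 1.602e-13 J/MeV = 2.6369e-10 J

2.64e-10 J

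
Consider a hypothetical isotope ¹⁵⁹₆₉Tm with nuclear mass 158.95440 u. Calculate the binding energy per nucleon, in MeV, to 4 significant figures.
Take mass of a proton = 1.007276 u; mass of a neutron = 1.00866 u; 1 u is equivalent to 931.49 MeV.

Σm = 69·m_p + 90·m_n = 69.502044 + 90.77940 = 160.281444 u
Mass defect Δm = 160.281444 − 158.95440 = 1.327044 u
Converting to energy: 1.327044 u × 931.49 MeV/u = 1236.13 MeV
Dividing by A = 159 gives 7.774 MeV per nucleon.

7.774 MeV/nucleon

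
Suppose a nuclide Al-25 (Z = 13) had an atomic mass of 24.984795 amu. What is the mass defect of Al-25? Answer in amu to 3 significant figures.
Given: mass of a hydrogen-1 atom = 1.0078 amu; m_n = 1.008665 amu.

0.221 amu

With 13 protons and 12 neutrons (A = 25):
Mass of separated nucleons = 13(1.0078) + 12(1.008665) = 13.1014 + 12.103980 = 25.205380 amu
The mass defect is 25.205380 − 24.984795 = 0.220585 amu.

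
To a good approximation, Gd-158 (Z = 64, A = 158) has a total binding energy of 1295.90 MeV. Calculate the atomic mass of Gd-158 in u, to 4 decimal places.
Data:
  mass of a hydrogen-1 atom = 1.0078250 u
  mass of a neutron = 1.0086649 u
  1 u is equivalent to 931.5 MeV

157.9241 u

Mass defect = 1295.90 MeV / (931.5 MeV/u) = 1.391197 u
Constituent mass = 64(1.0078250) + 94(1.0086649) = 159.3153006 u
Atomic mass = 159.3153006 − 1.391197 = 157.9241036 u ≈ 157.9241 u (to 4 decimal places)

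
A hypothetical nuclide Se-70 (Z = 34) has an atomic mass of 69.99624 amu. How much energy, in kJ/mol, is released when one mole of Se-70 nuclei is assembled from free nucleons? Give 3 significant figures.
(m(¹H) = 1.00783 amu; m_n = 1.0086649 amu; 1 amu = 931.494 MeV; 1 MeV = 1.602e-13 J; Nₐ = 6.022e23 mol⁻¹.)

The nucleus contains 34 protons and 70 − 34 = 36 neutrons.
Total constituent mass: 34 × 1.00783 + 36 × 1.0086649 = 70.5781564 amu
Mass defect Δm = 70.5781564 − 69.99624 = 0.5819164 amu
Converting to energy: 0.5819164 amu × 931.494 MeV/amu = 542.052 MeV
Per nucleus in joules: 542.052 MeV × 1.602e-13 J/MeV = 8.6837e-11 J
Per mole: 8.6837e-11 J × 6.022e23 mol⁻¹ = 5.2293e+13 J/mol

5.23e+10 kJ/mol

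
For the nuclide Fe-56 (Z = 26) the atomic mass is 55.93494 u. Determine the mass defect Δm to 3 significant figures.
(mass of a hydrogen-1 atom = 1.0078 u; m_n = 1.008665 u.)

With 26 protons and 30 neutrons (A = 56):
Σm = 26·m(¹H) + 30·m_n = 26.2028 + 30.259950 = 56.462750 u
Mass defect Δm = 56.462750 − 55.93494 = 0.527810 u

0.528 u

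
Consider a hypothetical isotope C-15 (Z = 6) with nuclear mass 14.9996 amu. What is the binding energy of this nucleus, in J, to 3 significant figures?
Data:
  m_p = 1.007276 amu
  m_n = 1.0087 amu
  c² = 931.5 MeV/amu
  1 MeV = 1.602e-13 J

Total constituent mass: 6 × 1.007276 + 9 × 1.0087 = 15.121956 amu
Mass defect Δm = 15.121956 − 14.9996 = 0.122356 amu
E_B = 0.122356 × 931.5 = 113.975 MeV
In joules: 113.975 MeV × 1.602e-13 J/MeV = 1.8259e-11 J

1.83e-11 J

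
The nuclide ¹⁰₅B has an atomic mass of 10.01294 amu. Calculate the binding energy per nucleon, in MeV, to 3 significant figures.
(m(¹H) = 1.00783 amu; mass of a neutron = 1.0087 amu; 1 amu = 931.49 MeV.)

6.49 MeV/nucleon

With 5 protons and 5 neutrons (A = 10):
Total constituent mass: 5 × 1.00783 + 5 × 1.0087 = 10.08265 amu
The mass defect is 10.08265 − 10.01294 = 0.06971 amu.
Converting to energy: 0.06971 amu × 931.49 MeV/amu = 64.9342 MeV
Dividing by A = 10 gives 6.493 MeV per nucleon.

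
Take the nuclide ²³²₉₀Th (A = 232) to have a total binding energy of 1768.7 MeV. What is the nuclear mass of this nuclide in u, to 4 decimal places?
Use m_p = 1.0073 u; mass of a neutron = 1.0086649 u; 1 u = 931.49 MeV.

231.9886 u

Mass defect = 1768.7 MeV / (931.49 MeV/u) = 1.898786 u
Constituent mass = 90(1.0073) + 142(1.0086649) = 233.8874158 u
Nuclear mass = 233.8874158 − 1.898786 = 231.9886298 u ≈ 231.9886 u (to 4 decimal places)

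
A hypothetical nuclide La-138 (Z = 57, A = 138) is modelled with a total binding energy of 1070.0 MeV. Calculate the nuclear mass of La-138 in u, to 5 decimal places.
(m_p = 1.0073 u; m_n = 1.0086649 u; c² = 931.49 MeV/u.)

137.96926 u

Mass defect = 1070.0 MeV / (931.49 MeV/u) = 1.1486972 u
Constituent mass = 57(1.0073) + 81(1.0086649) = 139.1179569 u
Nuclear mass = 139.1179569 − 1.1486972 = 137.9692597 u ≈ 137.96926 u (to 5 decimal places)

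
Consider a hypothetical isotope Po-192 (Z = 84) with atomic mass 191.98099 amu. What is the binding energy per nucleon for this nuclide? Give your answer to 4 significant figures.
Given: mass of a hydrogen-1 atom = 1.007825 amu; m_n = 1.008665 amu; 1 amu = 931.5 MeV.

Total constituent mass: 84 × 1.007825 + 108 × 1.008665 = 193.593120 amu
The mass defect is 193.593120 − 191.98099 = 1.612130 amu.
Converting to energy: 1.612130 amu × 931.5 MeV/amu = 1501.70 MeV
Per nucleon: 1501.70 / 192 = 7.821 MeV

7.821 MeV/nucleon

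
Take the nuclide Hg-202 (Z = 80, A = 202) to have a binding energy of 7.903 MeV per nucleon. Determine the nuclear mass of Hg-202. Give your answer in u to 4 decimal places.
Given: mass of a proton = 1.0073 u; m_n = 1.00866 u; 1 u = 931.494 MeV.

Total binding energy = 202 × 7.903 = 1596.406 MeV
Mass defect = 1596.406 MeV / (931.494 MeV/u) = 1.713812 u
Constituent mass = 80(1.0073) + 122(1.00866) = 203.64052 u
Nuclear mass = 203.64052 − 1.713812 = 201.926708 u ≈ 201.9267 u (to 4 decimal places)

201.9267 u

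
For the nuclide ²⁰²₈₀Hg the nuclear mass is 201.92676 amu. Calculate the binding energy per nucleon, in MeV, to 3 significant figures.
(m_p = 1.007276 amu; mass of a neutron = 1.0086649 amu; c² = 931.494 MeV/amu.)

7.90 MeV/nucleon

Mass of separated nucleons = 80(1.007276) + 122(1.0086649) = 80.582080 + 123.0571178 = 203.6391978 amu
Mass defect Δm = 203.6391978 − 201.92676 = 1.7124378 amu
Binding energy = Δm·c² = 1.7124378 × 931.494 MeV/amu = 1595.13 MeV
Dividing by A = 202 gives 7.897 MeV per nucleon.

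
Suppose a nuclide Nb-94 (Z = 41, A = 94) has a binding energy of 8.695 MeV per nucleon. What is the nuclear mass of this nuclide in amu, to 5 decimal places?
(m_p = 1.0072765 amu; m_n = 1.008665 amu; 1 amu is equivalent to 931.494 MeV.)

Total binding energy = 94 × 8.695 = 817.330 MeV
Mass defect = 817.330 MeV / (931.494 MeV/amu) = 0.8774399 amu
Constituent mass = 41(1.0072765) + 53(1.008665) = 94.7575815 amu
Nuclear mass = 94.7575815 − 0.8774399 = 93.8801416 amu ≈ 93.88014 amu (to 5 decimal places)

93.88014 amu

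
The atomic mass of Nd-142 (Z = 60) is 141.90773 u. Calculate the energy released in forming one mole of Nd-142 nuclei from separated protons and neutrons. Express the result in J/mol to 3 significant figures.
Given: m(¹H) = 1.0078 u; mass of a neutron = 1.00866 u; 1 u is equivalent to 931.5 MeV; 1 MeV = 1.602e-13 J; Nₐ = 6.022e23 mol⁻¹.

1.14e+14 J/mol

The nucleus contains 60 protons and 142 − 60 = 82 neutrons.
Mass of separated nucleons = 60(1.0078) + 82(1.00866) = 60.4680 + 82.71012 = 143.17812 u
The mass defect is 143.17812 − 141.90773 = 1.27039 u.
Converting to energy: 1.27039 u × 931.5 MeV/u = 1183.37 MeV
Per nucleus in joules: 1183.37 MeV × 1.602e-13 J/MeV = 1.8958e-10 J
Per mole: 1.8958e-10 J × 6.022e23 mol⁻¹ = 1.1417e+14 J/mol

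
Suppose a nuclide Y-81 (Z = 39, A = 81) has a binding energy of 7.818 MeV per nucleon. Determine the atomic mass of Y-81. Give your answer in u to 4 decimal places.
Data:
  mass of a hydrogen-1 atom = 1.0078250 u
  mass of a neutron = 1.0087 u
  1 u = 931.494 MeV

80.9907 u

Total binding energy = 81 × 7.818 = 633.258 MeV
Mass defect = 633.258 MeV / (931.494 MeV/u) = 0.679830 u
Constituent mass = 39(1.0078250) + 42(1.0087) = 81.6705750 u
Atomic mass = 81.6705750 − 0.679830 = 80.9907450 u ≈ 80.9907 u (to 4 decimal places)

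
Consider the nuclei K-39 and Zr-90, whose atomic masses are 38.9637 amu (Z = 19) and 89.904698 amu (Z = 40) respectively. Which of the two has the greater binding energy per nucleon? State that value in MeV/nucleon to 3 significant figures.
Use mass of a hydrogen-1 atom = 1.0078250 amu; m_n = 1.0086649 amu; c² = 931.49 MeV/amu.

Zr-90; 8.71 MeV/nucleon

K-39: Σm = 19(1.0078250) + 20(1.0086649) = 39.3219730 amu; Δm = 0.3582730 amu; E_B = 333.73 MeV; E_B/A = 8.557 MeV
Zr-90: Σm = 40(1.0078250) + 50(1.0086649) = 90.7462450 amu; Δm = 0.8415470 amu; E_B = 783.89 MeV; E_B/A = 8.710 MeV
Zr-90 has the higher binding energy per nucleon, so it is the more tightly bound nucleus.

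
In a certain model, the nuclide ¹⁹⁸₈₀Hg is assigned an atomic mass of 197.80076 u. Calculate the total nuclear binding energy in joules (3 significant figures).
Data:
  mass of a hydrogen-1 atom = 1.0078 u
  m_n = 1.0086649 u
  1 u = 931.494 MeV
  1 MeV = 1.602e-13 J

Z = 80, so N = A − Z = 198 − 80 = 118.
Mass of separated nucleons = 80(1.0078) + 118(1.0086649) = 80.6240 + 119.0224582 = 199.6464582 u
Mass defect Δm = 199.6464582 − 197.80076 = 1.8456982 u
Converting to energy: 1.8456982 u × 931.494 MeV/u = 1719.26 MeV
In joules: 1719.26 MeV × 1.602e-13 J/MeV = 2.7543e-10 J

2.75e-10 J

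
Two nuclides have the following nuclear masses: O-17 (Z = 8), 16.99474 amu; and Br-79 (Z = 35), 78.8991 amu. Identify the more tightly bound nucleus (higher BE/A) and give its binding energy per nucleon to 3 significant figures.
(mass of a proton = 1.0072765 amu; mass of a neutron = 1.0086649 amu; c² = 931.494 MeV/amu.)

O-17: Σm = 8(1.0072765) + 9(1.0086649) = 17.1361961 amu; Δm = 0.1414561 amu; E_B = 131.77 MeV; E_B/A = 7.751 MeV
Br-79: Σm = 35(1.0072765) + 44(1.0086649) = 79.6359331 amu; Δm = 0.7368331 amu; E_B = 686.36 MeV; E_B/A = 8.688 MeV
Br-79 has the higher binding energy per nucleon, so it is the more tightly bound nucleus.

Br-79; 8.69 MeV/nucleon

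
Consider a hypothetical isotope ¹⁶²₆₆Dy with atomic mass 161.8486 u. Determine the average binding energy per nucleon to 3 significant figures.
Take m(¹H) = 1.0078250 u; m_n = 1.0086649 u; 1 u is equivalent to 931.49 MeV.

The nucleus contains 66 protons and 162 − 66 = 96 neutrons.
Mass of separated nucleons = 66(1.0078250) + 96(1.0086649) = 66.5164500 + 96.8318304 = 163.3482804 u
Mass defect Δm = 163.3482804 − 161.8486 = 1.4996804 u
Converting to energy: 1.4996804 u × 931.49 MeV/u = 1396.94 MeV
Dividing by A = 162 gives 8.623 MeV per nucleon.

8.62 MeV/nucleon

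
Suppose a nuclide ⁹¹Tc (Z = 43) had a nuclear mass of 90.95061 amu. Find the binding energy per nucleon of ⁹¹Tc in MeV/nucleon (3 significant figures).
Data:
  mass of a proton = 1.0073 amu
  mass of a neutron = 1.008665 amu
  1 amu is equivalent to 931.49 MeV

7.98 MeV/nucleon

Z = 43, so N = A − Z = 91 − 43 = 48.
Total constituent mass: 43 × 1.0073 + 48 × 1.008665 = 91.729820 amu
Δm = 91.729820 − 90.95061 = 0.779210 amu
Converting to energy: 0.779210 amu × 931.49 MeV/amu = 725.826 MeV
Dividing by A = 91 gives 7.976 MeV per nucleon.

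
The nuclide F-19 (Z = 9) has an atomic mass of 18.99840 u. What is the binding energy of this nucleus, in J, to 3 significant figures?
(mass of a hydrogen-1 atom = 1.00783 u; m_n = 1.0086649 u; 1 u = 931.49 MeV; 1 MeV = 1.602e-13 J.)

Z = 9, so N = A − Z = 19 − 9 = 10.
Σm = 9·m(¹H) + 10·m_n = 9.07047 + 10.0866490 = 19.1571190 u
Δm = 19.1571190 − 18.99840 = 0.1587190 u
Converting to energy: 0.1587190 u × 931.49 MeV/u = 147.845 MeV
In joules: 147.845 MeV × 1.602e-13 J/MeV = 2.3685e-11 J

2.37e-11 J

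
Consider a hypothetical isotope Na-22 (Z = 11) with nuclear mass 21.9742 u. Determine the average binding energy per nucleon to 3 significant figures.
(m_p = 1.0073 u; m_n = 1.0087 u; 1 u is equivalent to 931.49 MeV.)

Mass of separated nucleons = 11(1.0073) + 11(1.0087) = 11.0803 + 11.0957 = 22.1760 u
Δm = 22.1760 − 21.9742 = 0.2018 u
Binding energy = Δm·c² = 0.2018 × 931.49 MeV/u = 187.975 MeV
Per nucleon: 187.975 / 22 = 8.544 MeV

8.54 MeV/nucleon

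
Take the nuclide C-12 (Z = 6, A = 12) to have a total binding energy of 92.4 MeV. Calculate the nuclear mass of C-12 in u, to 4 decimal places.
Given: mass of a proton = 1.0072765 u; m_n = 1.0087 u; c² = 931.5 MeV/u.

11.9967 u

Mass defect = 92.4 MeV / (931.5 MeV/u) = 0.099195 u
Constituent mass = 6(1.0072765) + 6(1.0087) = 12.0958590 u
Nuclear mass = 12.0958590 − 0.099195 = 11.9966640 u ≈ 11.9967 u (to 4 decimal places)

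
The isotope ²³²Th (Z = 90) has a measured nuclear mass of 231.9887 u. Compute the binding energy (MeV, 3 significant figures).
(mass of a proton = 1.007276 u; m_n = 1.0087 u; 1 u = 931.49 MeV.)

Mass of separated nucleons = 90(1.007276) + 142(1.0087) = 90.654840 + 143.2354 = 233.890240 u
Mass defect Δm = 233.890240 − 231.9887 = 1.901540 u
Converting to energy: 1.901540 u × 931.49 MeV/u = 1771.27 MeV

1770 MeV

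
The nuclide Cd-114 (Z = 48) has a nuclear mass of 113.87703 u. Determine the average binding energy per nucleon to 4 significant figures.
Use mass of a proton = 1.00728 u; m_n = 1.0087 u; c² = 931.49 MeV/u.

Total constituent mass: 48 × 1.00728 + 66 × 1.0087 = 114.92364 u
The mass defect is 114.92364 − 113.87703 = 1.04661 u.
Converting to energy: 1.04661 u × 931.49 MeV/u = 974.907 MeV
Dividing by A = 114 gives 8.552 MeV per nucleon.

8.552 MeV/nucleon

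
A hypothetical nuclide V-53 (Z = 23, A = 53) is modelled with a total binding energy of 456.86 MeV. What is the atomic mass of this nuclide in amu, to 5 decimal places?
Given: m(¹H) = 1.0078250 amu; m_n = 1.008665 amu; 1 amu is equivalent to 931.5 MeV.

52.94947 amu

Mass defect = 456.86 MeV / (931.5 MeV/amu) = 0.4904563 amu
Constituent mass = 23(1.0078250) + 30(1.008665) = 53.4399250 amu
Atomic mass = 53.4399250 − 0.4904563 = 52.9494687 amu ≈ 52.94947 amu (to 5 decimal places)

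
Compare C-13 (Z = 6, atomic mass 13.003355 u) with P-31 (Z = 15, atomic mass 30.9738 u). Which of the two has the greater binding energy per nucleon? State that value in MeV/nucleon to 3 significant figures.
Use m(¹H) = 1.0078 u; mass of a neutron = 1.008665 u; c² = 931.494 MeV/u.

P-31; 8.47 MeV/nucleon

C-13: Σm = 6(1.0078) + 7(1.008665) = 13.107455 u; Δm = 0.104100 u; E_B = 96.969 MeV; E_B/A = 7.459 MeV
P-31: Σm = 15(1.0078) + 16(1.008665) = 31.255640 u; Δm = 0.281840 u; E_B = 262.53 MeV; E_B/A = 8.469 MeV
P-31 has the higher binding energy per nucleon, so it is the more tightly bound nucleus.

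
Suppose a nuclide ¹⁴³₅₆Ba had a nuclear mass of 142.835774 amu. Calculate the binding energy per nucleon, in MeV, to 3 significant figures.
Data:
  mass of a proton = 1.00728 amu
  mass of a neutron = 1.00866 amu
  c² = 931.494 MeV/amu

Z = 56, so N = A − Z = 143 − 56 = 87.
Σm = 56·m_p + 87·m_n = 56.40768 + 87.75342 = 144.16110 amu
Δm = 144.16110 − 142.835774 = 1.325326 amu
Binding energy = Δm·c² = 1.325326 × 931.494 MeV/amu = 1234.53 MeV
Dividing by A = 143 gives 8.633 MeV per nucleon.

8.63 MeV/nucleon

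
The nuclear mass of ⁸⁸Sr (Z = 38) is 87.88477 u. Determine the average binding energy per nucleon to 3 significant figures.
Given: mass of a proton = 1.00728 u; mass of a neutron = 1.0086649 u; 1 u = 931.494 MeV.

8.73 MeV/nucleon

The nucleus contains 38 protons and 88 − 38 = 50 neutrons.
Total constituent mass: 38 × 1.00728 + 50 × 1.0086649 = 88.7098850 u
The mass defect is 88.7098850 − 87.88477 = 0.8251150 u.
E_B = 0.8251150 × 931.494 = 768.590 MeV
Per nucleon: 768.590 / 88 = 8.734 MeV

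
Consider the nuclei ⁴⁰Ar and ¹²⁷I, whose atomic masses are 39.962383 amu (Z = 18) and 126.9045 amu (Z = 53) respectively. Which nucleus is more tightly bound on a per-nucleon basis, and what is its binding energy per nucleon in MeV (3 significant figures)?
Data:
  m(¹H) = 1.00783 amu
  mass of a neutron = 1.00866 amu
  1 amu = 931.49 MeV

⁴⁰Ar: Σm = 18(1.00783) + 22(1.00866) = 40.33146 amu; Δm = 0.369077 amu; E_B = 343.79 MeV; E_B/A = 8.5948 MeV
¹²⁷I: Σm = 53(1.00783) + 74(1.00866) = 128.05583 amu; Δm = 1.15133 amu; E_B = 1072.45 MeV; E_B/A = 8.4445 MeV
⁴⁰Ar has the higher binding energy per nucleon, so it is the more tightly bound nucleus.

⁴⁰Ar; 8.59 MeV/nucleon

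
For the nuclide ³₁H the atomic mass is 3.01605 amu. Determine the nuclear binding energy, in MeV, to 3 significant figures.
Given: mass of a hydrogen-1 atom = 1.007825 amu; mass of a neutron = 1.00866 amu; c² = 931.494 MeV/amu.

8.47 MeV

The nucleus contains 1 protons and 3 − 1 = 2 neutrons.
Σm = 1·m(¹H) + 2·m_n = 1.007825 + 2.01732 = 3.025145 amu
Δm = 3.025145 − 3.01605 = 0.009095 amu
E_B = 0.009095 × 931.494 = 8.47194 MeV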